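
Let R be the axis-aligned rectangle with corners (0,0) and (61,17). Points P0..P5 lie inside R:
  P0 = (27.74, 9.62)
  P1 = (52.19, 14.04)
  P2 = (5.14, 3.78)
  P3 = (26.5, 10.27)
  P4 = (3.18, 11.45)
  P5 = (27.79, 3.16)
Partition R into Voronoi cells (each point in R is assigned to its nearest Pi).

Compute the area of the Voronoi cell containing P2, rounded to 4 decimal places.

1. box [0,61]×[0,17]: [(0, 0) (61, 0) (61, 17) (0, 17)]
2. ⊥bis P2·P0 via (16.44,6.7): [(0, 0) (18.1713, 0) (13.7784, 17) (0, 17)]  |A|=271.5727
3. ⊥bis P2·P1 via (28.665,8.91): [(0, 0) (18.1713, 0) (13.7784, 17) (0, 17)]  |A|=271.5727
4. ⊥bis P2·P3 via (15.82,7.025): [(0, 0) (17.9545, 0) (12.7892, 17) (0, 17)]  |A|=261.3212
5. ⊥bis P2·P4 via (4.16,7.615): [(0, 6.5519) (0, 0) (17.9545, 0) (14.8136, 10.3374)]  |A|=141.3303
6. ⊥bis P2·P5 via (16.465,3.47): [(0, 6.5519) (0, 0) (16.37, 0) (16.501, 4.7838) (14.8136, 10.3374)]  |A|=137.5404
7. canonical 5-gon: [(0, 6.5519) (0, 0) (16.37, 0) (16.501, 4.7838) (14.8136, 10.3374)]
8. shoelace: 137.5404

Area of P2's cell: 137.5404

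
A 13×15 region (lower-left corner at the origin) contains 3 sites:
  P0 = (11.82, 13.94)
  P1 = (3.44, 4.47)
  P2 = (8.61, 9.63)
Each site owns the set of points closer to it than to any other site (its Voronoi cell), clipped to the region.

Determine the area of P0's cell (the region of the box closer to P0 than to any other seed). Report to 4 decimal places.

1. box [0,13]×[0,15]: [(0, 0) (13, 0) (13, 15) (0, 15)]
2. ⊥bis P0·P1 via (7.63,9.205): [(13, 4.4531) (13, 15) (1.0812, 15)]  |A|=62.8531
3. ⊥bis P0·P2 via (10.215,11.785): [(13, 9.7108) (13, 15) (5.8983, 15)]  |A|=18.7812
4. canonical 3-gon: [(13, 9.7108) (13, 15) (5.8983, 15)]
5. shoelace: 18.7812

Area of P0's cell: 18.7812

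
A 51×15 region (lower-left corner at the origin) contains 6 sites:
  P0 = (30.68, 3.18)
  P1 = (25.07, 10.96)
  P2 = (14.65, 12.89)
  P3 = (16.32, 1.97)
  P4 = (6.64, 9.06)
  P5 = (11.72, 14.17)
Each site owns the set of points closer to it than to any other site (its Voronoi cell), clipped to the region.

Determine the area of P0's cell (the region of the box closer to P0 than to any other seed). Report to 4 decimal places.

Area of P0's cell: 327.0926

1. box [0,51]×[0,15]: [(0, 0) (51, 0) (51, 15) (0, 15)]
2. ⊥bis P0·P1 via (27.875,7.07): [(18.0703, 0) (51, 0) (51, 15) (38.8724, 15)]  |A|=337.9301
3. ⊥bis P0·P2 via (22.665,8.035): [(18.0703, 0) (51, 0) (51, 15) (38.8724, 15)]  |A|=337.9301
4. ⊥bis P0·P3 via (23.5,2.575): [(23.3935, 3.8385) (23.717, 0) (51, 0) (51, 15) (38.8724, 15)]  |A|=327.0926
5. ⊥bis P0·P4 via (18.66,6.12): [(23.3935, 3.8385) (23.717, 0) (51, 0) (51, 15) (38.8724, 15)]  |A|=327.0926
6. ⊥bis P0·P5 via (21.2,8.675): [(23.3935, 3.8385) (23.717, 0) (51, 0) (51, 15) (38.8724, 15)]  |A|=327.0926
7. canonical 5-gon: [(23.3935, 3.8385) (23.717, 0) (51, 0) (51, 15) (38.8724, 15)]
8. shoelace: 327.0926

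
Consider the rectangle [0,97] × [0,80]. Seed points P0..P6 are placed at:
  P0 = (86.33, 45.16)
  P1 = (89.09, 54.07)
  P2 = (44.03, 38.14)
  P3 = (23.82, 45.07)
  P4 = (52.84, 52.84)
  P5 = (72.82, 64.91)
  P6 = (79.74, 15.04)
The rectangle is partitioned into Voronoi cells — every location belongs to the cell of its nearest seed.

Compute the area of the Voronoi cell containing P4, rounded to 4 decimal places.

1. box [0,97]×[0,80]: [(0, 0) (97, 0) (97, 80) (0, 80)]
2. ⊥bis P4·P0 via (69.585,49): [(0, 0) (58.3482, 0) (76.694, 80) (0, 80)]  |A|=5401.688
3. ⊥bis P4·P1 via (70.965,53.455): [(0, 0) (58.3482, 0) (70.9188, 54.8163) (70.0643, 80) (0, 80)]  |A|=5318.208
4. ⊥bis P4·P2 via (48.435,45.49): [(0, 74.5181) (66.3218, 34.7701) (70.9188, 54.8163) (70.0643, 80) (0, 80)]  |A|=1832.7368
5. ⊥bis P4·P3 via (38.33,48.955): [(37.5036, 52.0414) (66.3218, 34.7701) (70.9188, 54.8163) (70.0643, 80) (30.0178, 80)]  |A|=1310.312
6. ⊥bis P4·P5 via (62.83,58.875): [(37.5036, 52.0414) (66.3218, 34.7701) (69.3678, 48.0527) (50.0683, 80) (30.0178, 80)]  |A|=968.4831
7. ⊥bis P4·P6 via (66.29,33.94): [(37.5036, 52.0414) (66.3218, 34.7701) (69.3678, 48.0527) (50.0683, 80) (30.0178, 80)]  |A|=968.4831
8. canonical 5-gon: [(37.5036, 52.0414) (66.3218, 34.7701) (69.3678, 48.0527) (50.0683, 80) (30.0178, 80)]
9. shoelace: 968.4831

Area of P4's cell: 968.4831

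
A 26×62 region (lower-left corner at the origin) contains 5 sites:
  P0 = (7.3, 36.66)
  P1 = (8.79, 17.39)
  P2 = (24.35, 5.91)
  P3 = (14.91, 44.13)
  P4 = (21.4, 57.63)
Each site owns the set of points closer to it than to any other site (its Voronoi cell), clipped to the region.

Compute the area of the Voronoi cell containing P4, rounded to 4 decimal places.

1. box [0,26]×[0,62]: [(0, 0) (26, 0) (26, 62) (0, 62)]
2. ⊥bis P4·P0 via (14.35,47.145): [(0, 56.7938) (26, 39.3117) (26, 62) (0, 62)]  |A|=362.6291
3. ⊥bis P4·P1 via (15.095,37.51): [(0, 56.7938) (26, 39.3117) (26, 62) (0, 62)]  |A|=362.6291
4. ⊥bis P4·P2 via (22.875,31.77): [(0, 56.7938) (26, 39.3117) (26, 62) (0, 62)]  |A|=362.6291
5. ⊥bis P4·P3 via (18.155,50.88): [(0, 59.6078) (26, 47.1086) (26, 62) (0, 62)]  |A|=224.6863
6. canonical 4-gon: [(0, 59.6078) (26, 47.1086) (26, 62) (0, 62)]
7. shoelace: 224.6863

Area of P4's cell: 224.6863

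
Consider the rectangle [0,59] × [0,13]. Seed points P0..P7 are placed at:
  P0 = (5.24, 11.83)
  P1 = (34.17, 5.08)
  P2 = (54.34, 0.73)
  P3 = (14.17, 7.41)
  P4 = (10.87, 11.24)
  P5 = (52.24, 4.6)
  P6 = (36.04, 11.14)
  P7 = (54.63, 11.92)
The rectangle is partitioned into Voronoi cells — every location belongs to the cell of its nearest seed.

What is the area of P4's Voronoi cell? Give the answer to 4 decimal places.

1. box [0,59]×[0,13]: [(0, 0) (59, 0) (59, 13) (0, 13)]
2. ⊥bis P4·P0 via (8.055,11.535): [(6.8462, 0) (59, 0) (59, 13) (8.2085, 13)]  |A|=669.1444
3. ⊥bis P4·P1 via (22.52,8.16): [(6.8462, 0) (20.3627, 0) (23.7996, 13) (8.2085, 13)]  |A|=189.1991
4. ⊥bis P4·P2 via (32.605,5.985): [(6.8462, 0) (20.3627, 0) (23.7996, 13) (8.2085, 13)]  |A|=189.1991
5. ⊥bis P4·P3 via (12.52,9.325): [(7.3572, 4.8767) (16.7852, 13) (8.2085, 13)]  |A|=34.8357
6. ⊥bis P4·P5 via (31.555,7.92): [(7.3572, 4.8767) (16.7852, 13) (8.2085, 13)]  |A|=34.8357
7. ⊥bis P4·P6 via (23.455,11.19): [(7.3572, 4.8767) (16.7852, 13) (8.2085, 13)]  |A|=34.8357
8. ⊥bis P4·P7 via (32.75,11.58): [(7.3572, 4.8767) (16.7852, 13) (8.2085, 13)]  |A|=34.8357
9. canonical 3-gon: [(7.3572, 4.8767) (16.7852, 13) (8.2085, 13)]
10. shoelace: 34.8357

Area of P4's cell: 34.8357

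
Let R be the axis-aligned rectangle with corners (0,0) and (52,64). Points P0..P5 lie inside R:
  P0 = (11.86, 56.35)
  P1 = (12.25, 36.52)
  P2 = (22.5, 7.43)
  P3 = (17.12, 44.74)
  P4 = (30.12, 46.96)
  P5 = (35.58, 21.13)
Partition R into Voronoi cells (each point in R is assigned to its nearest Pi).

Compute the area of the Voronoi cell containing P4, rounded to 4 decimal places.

Area of P4's cell: 798.4975

1. box [0,52]×[0,64]: [(0, 0) (52, 0) (52, 64) (0, 64)]
2. ⊥bis P4·P0 via (20.99,51.655): [(0, 10.8374) (0, 0) (52, 0) (52, 64) (27.3383, 64)]  |A|=2601.3128
3. ⊥bis P4·P1 via (21.185,41.74): [(18.3695, 46.5592) (45.5703, 0) (52, 0) (52, 64) (27.3383, 64)]  |A|=1440.9155
4. ⊥bis P4·P2 via (26.31,27.195): [(18.3695, 46.5592) (30.1105, 26.4624) (52, 22.2429) (52, 64) (27.3383, 64)]  |A|=1112.4001
5. ⊥bis P4·P3 via (23.62,45.85): [(22.2202, 54.0472) (25.6175, 34.153) (30.1105, 26.4624) (52, 22.2429) (52, 64) (27.3383, 64)]  |A|=1061.3777
6. ⊥bis P4·P5 via (32.85,34.045): [(22.2202, 54.0472) (25.6175, 34.153) (26.4686, 32.6961) (52, 38.093) (52, 64) (27.3383, 64)]  |A|=798.4975
7. canonical 6-gon: [(22.2202, 54.0472) (25.6175, 34.153) (26.4686, 32.6961) (52, 38.093) (52, 64) (27.3383, 64)]
8. shoelace: 798.4975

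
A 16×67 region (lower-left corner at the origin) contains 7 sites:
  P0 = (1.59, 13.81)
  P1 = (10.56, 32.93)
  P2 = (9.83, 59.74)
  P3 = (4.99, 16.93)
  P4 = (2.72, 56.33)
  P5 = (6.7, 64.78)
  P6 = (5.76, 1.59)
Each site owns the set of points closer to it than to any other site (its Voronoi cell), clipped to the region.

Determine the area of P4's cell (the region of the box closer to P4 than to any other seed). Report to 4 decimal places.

Area of P4's cell: 148.7619

1. box [0,16]×[0,67]: [(0, 0) (16, 0) (16, 67) (0, 67)]
2. ⊥bis P4·P0 via (2.155,35.07): [(0, 35.1273) (16, 34.7021) (16, 67) (0, 67)]  |A|=513.3654
3. ⊥bis P4·P1 via (6.64,44.63): [(0, 42.4053) (16, 47.766) (16, 67) (0, 67)]  |A|=350.6295
4. ⊥bis P4·P2 via (6.275,58.035): [(0, 42.4053) (11.8646, 46.3805) (1.9753, 67) (0, 67)]  |A|=166.2681
5. ⊥bis P4·P3 via (3.855,36.63): [(0, 42.4053) (11.8646, 46.3805) (1.9753, 67) (0, 67)]  |A|=166.2681
6. ⊥bis P4·P5 via (4.71,60.555): [(0, 62.7734) (0, 42.4053) (11.8646, 46.3805) (5.1704, 60.3382)]  |A|=148.7619
7. ⊥bis P4·P6 via (4.24,28.96): [(0, 62.7734) (0, 42.4053) (11.8646, 46.3805) (5.1704, 60.3382)]  |A|=148.7619
8. canonical 4-gon: [(0, 62.7734) (0, 42.4053) (11.8646, 46.3805) (5.1704, 60.3382)]
9. shoelace: 148.7619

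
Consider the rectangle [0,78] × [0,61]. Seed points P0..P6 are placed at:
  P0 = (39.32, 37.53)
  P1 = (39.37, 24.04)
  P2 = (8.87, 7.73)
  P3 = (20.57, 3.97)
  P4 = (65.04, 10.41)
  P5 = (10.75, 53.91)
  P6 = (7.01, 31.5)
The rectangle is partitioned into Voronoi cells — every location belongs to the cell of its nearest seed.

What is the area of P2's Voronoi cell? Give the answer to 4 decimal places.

1. box [0,78]×[0,61]: [(0, 0) (78, 0) (78, 61) (0, 61)]
2. ⊥bis P2·P0 via (24.095,22.63): [(0, 47.2506) (0, 0) (46.2419, 0)]  |A|=1092.4786
3. ⊥bis P2·P1 via (24.12,15.885): [(16.198, 30.6992) (0, 47.2506) (0, 0) (32.6146, 0)]  |A|=883.304
4. ⊥bis P2·P3 via (14.72,5.85): [(20.2629, 23.0979) (16.198, 30.6992) (0, 47.2506) (0, 0) (12.84, 0)]  |A|=654.929
5. ⊥bis P2·P4 via (36.955,9.07): [(20.2629, 23.0979) (16.198, 30.6992) (0, 47.2506) (0, 0) (12.84, 0)]  |A|=654.929
6. ⊥bis P2·P5 via (9.81,30.82): [(20.2629, 23.0979) (16.2742, 30.5568) (0, 31.2194) (0, 0) (12.84, 0)]  |A|=523.9588
7. ⊥bis P2·P6 via (7.94,19.615): [(19.4326, 20.5143) (0, 18.9937) (0, 0) (12.84, 0)]  |A|=316.2505
8. canonical 4-gon: [(19.4326, 20.5143) (0, 18.9937) (0, 0) (12.84, 0)]
9. shoelace: 316.2505

Area of P2's cell: 316.2505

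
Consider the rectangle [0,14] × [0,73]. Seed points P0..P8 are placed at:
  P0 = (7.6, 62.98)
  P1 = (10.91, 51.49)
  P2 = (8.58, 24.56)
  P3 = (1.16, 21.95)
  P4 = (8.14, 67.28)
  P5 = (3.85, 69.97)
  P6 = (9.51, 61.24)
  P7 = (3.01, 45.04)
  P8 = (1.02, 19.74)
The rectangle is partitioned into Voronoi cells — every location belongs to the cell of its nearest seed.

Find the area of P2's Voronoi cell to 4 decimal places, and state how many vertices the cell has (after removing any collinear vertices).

Area of P2's cell: 210.8005 (4 vertices)

1. box [0,14]×[0,73]: [(0, 0) (14, 0) (14, 73) (0, 73)]
2. ⊥bis P2·P0 via (8.09,43.77): [(0, 43.5636) (0, 0) (14, 0) (14, 43.9207)]  |A|=612.3908
3. ⊥bis P2·P1 via (9.745,38.025): [(0, 38.8681) (0, 0) (14, 0) (14, 37.6569)]  |A|=535.675
4. ⊥bis P2·P3 via (4.87,23.255): [(0, 38.8681) (0, 37.1) (13.05, 0) (14, 0) (14, 37.6569)]  |A|=293.5977
5. ⊥bis P2·P4 via (8.36,45.92): [(0, 38.8681) (0, 37.1) (13.05, 0) (14, 0) (14, 37.6569)]  |A|=293.5977
6. ⊥bis P2·P5 via (6.215,47.265): [(0, 38.8681) (0, 37.1) (13.05, 0) (14, 0) (14, 37.6569)]  |A|=293.5977
7. ⊥bis P2·P6 via (9.045,42.9): [(0, 38.8681) (0, 37.1) (13.05, 0) (14, 0) (14, 37.6569)]  |A|=293.5977
8. ⊥bis P2·P7 via (5.795,34.8): [(1.2444, 33.5624) (13.05, 0) (14, 0) (14, 37.0315)]  |A|=252.1226
9. ⊥bis P2·P8 via (4.8,22.15): [(1.2444, 33.5624) (5.8232, 20.5452) (14, 7.7201) (14, 37.0315)]  |A|=210.8005
10. canonical 4-gon: [(1.2444, 33.5624) (5.8232, 20.5452) (14, 7.7201) (14, 37.0315)]
11. shoelace: 210.8005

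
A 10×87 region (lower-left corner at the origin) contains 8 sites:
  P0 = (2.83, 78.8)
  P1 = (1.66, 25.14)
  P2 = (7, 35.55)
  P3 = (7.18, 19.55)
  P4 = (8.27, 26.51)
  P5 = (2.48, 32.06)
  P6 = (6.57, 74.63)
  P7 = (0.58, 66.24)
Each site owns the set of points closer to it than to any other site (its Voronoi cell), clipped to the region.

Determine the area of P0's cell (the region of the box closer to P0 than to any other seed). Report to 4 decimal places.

1. box [0,10]×[0,87]: [(0, 0) (10, 0) (10, 87) (0, 87)]
2. ⊥bis P0·P1 via (2.245,51.97): [(0, 52.0189) (10, 51.8009) (10, 87) (0, 87)]  |A|=350.9007
3. ⊥bis P0·P2 via (4.915,57.175): [(0, 56.7011) (10, 57.6653) (10, 87) (0, 87)]  |A|=298.168
4. ⊥bis P0·P3 via (5.005,49.175): [(0, 56.7011) (10, 57.6653) (10, 87) (0, 87)]  |A|=298.168
5. ⊥bis P0·P4 via (5.55,52.655): [(0, 56.7011) (10, 57.6653) (10, 87) (0, 87)]  |A|=298.168
6. ⊥bis P0·P5 via (2.655,55.43): [(0, 56.7011) (10, 57.6653) (10, 87) (0, 87)]  |A|=298.168
7. ⊥bis P0·P6 via (4.7,76.715): [(0, 72.4997) (10, 81.4685) (10, 87) (0, 87)]  |A|=100.1594
8. ⊥bis P0·P7 via (1.705,72.52): [(0, 72.8254) (0.3028, 72.7712) (10, 81.4685) (10, 87) (0, 87)]  |A|=100.11
9. canonical 5-gon: [(0, 72.8254) (0.3028, 72.7712) (10, 81.4685) (10, 87) (0, 87)]
10. shoelace: 100.11

Area of P0's cell: 100.1100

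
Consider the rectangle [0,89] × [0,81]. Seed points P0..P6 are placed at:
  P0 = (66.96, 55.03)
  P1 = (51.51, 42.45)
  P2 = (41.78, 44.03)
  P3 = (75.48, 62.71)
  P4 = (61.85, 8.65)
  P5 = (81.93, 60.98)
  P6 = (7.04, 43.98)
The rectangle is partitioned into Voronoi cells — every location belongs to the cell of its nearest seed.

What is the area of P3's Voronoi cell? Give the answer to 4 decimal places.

1. box [0,89]×[0,81]: [(0, 0) (89, 0) (89, 81) (0, 81)]
2. ⊥bis P3·P0 via (71.22,58.87): [(89, 39.1453) (89, 81) (51.2718, 81)]  |A|=789.5504
3. ⊥bis P3·P1 via (63.495,52.58): [(89, 39.1453) (89, 81) (51.2718, 81)]  |A|=789.5504
4. ⊥bis P3·P2 via (58.63,53.37): [(89, 39.1453) (89, 81) (51.2718, 81)]  |A|=789.5504
5. ⊥bis P3·P4 via (68.665,35.68): [(89, 39.1453) (89, 81) (51.2718, 81)]  |A|=789.5504
6. ⊥bis P3·P5 via (78.705,61.845): [(76.3736, 53.1527) (83.8427, 81) (51.2718, 81)]  |A|=453.5047
7. ⊥bis P3·P6 via (41.26,53.345): [(76.3736, 53.1527) (83.8427, 81) (51.2718, 81)]  |A|=453.5047
8. canonical 3-gon: [(76.3736, 53.1527) (83.8427, 81) (51.2718, 81)]
9. shoelace: 453.5047

Area of P3's cell: 453.5047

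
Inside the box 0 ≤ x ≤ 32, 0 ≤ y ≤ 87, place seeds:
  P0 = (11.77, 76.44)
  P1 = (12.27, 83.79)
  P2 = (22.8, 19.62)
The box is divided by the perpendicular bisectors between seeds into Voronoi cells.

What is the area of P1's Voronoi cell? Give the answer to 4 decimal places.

1. box [0,32]×[0,87]: [(0, 0) (32, 0) (32, 87) (0, 87)]
2. ⊥bis P1·P0 via (12.02,80.115): [(0, 80.9327) (32, 78.7558) (32, 87) (0, 87)]  |A|=228.9839
3. ⊥bis P1·P2 via (17.535,51.705): [(0, 80.9327) (32, 78.7558) (32, 87) (0, 87)]  |A|=228.9839
4. canonical 4-gon: [(0, 80.9327) (32, 78.7558) (32, 87) (0, 87)]
5. shoelace: 228.9839

Area of P1's cell: 228.9839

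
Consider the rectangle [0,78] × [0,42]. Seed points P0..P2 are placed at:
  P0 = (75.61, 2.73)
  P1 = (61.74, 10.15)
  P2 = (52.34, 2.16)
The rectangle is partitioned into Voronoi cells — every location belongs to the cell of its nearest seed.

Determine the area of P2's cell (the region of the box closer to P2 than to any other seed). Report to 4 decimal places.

Area of P2's cell: 1865.7135

1. box [0,78]×[0,42]: [(0, 0) (78, 0) (78, 42) (0, 42)]
2. ⊥bis P2·P0 via (63.975,2.445): [(0, 0) (64.0349, 0) (63.0061, 42) (0, 42)]  |A|=2667.8608
3. ⊥bis P2·P1 via (57.04,6.155): [(0, 0) (62.2718, 0) (26.5718, 42) (0, 42)]  |A|=1865.7135
4. canonical 4-gon: [(0, 0) (62.2718, 0) (26.5718, 42) (0, 42)]
5. shoelace: 1865.7135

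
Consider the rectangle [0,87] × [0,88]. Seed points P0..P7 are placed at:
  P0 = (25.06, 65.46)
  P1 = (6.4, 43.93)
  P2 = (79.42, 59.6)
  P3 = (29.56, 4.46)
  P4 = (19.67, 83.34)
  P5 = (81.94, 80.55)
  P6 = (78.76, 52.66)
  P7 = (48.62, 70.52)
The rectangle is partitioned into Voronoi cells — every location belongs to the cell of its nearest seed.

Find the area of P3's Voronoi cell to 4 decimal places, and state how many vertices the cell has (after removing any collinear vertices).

1. box [0,87]×[0,88]: [(0, 0) (87, 0) (87, 88) (0, 88)]
2. ⊥bis P3·P0 via (27.31,34.96): [(0, 32.9453) (0, 0) (87, 0) (87, 39.3634)]  |A|=3145.428
3. ⊥bis P3·P1 via (17.98,24.195): [(37.6226, 35.7208) (0, 13.6448) (0, 0) (87, 0) (87, 39.3634)]  |A|=2782.36
4. ⊥bis P3·P2 via (54.49,32.03): [(49.444, 36.5928) (37.6226, 35.7208) (0, 13.6448) (0, 0) (87, 0) (87, 2.633)]  |A|=2092.6376
5. ⊥bis P3·P4 via (24.615,43.9): [(49.444, 36.5928) (37.6226, 35.7208) (0, 13.6448) (0, 0) (87, 0) (87, 2.633)]  |A|=2092.6376
6. ⊥bis P3·P5 via (55.75,42.505): [(49.444, 36.5928) (37.6226, 35.7208) (0, 13.6448) (0, 0) (87, 0) (87, 2.633)]  |A|=2092.6376
7. ⊥bis P3·P6 via (54.16,28.56): [(46.503, 36.3759) (37.6226, 35.7208) (0, 13.6448) (0, 0) (82.1395, 0)]  |A|=1896.9085
8. ⊥bis P3·P7 via (39.09,37.49): [(47.9024, 34.9474) (43.6746, 36.1672) (37.6226, 35.7208) (0, 13.6448) (0, 0) (82.1395, 0)]  |A|=1894.7423
9. canonical 6-gon: [(47.9024, 34.9474) (43.6746, 36.1672) (37.6226, 35.7208) (0, 13.6448) (0, 0) (82.1395, 0)]
10. shoelace: 1894.7423

Area of P3's cell: 1894.7423 (6 vertices)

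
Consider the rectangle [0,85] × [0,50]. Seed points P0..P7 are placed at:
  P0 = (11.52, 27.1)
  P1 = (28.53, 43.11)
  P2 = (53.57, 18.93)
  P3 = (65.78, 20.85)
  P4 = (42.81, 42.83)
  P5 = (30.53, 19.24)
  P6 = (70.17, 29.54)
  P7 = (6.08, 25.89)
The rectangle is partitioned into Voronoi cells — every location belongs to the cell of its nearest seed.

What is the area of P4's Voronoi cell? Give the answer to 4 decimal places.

1. box [0,85]×[0,50]: [(0, 0) (85, 0) (85, 50) (0, 50)]
2. ⊥bis P4·P0 via (27.165,34.965): [(44.7425, 0) (85, 0) (85, 50) (19.6067, 50)]  |A|=2641.2715
3. ⊥bis P4·P1 via (35.67,42.97): [(35.1997, 18.9825) (44.7425, 0) (85, 0) (85, 50) (35.8078, 50)]  |A|=2390.0115
4. ⊥bis P4·P2 via (48.19,30.88): [(35.3193, 25.0855) (85, 47.4522) (85, 50) (35.8078, 50)]  |A|=676.0871
5. ⊥bis P4·P3 via (54.295,31.84): [(35.3193, 25.0855) (57.3018, 34.9822) (71.6723, 50) (35.8078, 50)]  |A|=540.7261
6. ⊥bis P4·P5 via (36.67,31.035): [(35.4484, 31.6709) (42.1722, 28.1708) (57.3018, 34.9822) (71.6723, 50) (35.8078, 50)]  |A|=518.3607
7. ⊥bis P4·P6 via (56.49,36.185): [(35.4484, 31.6709) (42.1722, 28.1708) (55.515, 34.1778) (63.2006, 50) (35.8078, 50)]  |A|=443.7032
8. ⊥bis P4·P7 via (24.445,34.36): [(35.4484, 31.6709) (42.1722, 28.1708) (55.515, 34.1778) (63.2006, 50) (35.8078, 50)]  |A|=443.7032
9. canonical 5-gon: [(35.4484, 31.6709) (42.1722, 28.1708) (55.515, 34.1778) (63.2006, 50) (35.8078, 50)]
10. shoelace: 443.7032

Area of P4's cell: 443.7032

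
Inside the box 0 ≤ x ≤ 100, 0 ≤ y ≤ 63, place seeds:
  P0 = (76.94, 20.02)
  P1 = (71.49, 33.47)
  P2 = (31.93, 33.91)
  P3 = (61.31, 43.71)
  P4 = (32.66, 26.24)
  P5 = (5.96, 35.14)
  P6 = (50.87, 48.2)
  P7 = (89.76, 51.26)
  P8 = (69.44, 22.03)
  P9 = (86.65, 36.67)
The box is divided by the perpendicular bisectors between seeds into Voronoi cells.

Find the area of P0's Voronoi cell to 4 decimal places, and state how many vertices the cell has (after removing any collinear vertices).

1. box [0,100]×[0,63]: [(0, 0) (100, 0) (100, 63) (0, 63)]
2. ⊥bis P0·P1 via (74.215,26.745): [(8.2113, 0) (100, 0) (100, 37.1932)]  |A|=1706.9579
3. ⊥bis P0·P2 via (54.435,26.965): [(51.5305, 17.5531) (46.1137, 0) (100, 0) (100, 37.1932)]  |A|=1374.305
4. ⊥bis P0·P3 via (69.125,31.865): [(51.5305, 17.5531) (46.1137, 0) (100, 0) (100, 37.1932)]  |A|=1374.305
5. ⊥bis P0·P4 via (54.8,23.13): [(54.1667, 18.6213) (51.5509, 0) (100, 0) (100, 37.1932)]  |A|=1303.437
6. ⊥bis P0·P5 via (41.45,27.58): [(54.1667, 18.6213) (51.5509, 0) (100, 0) (100, 37.1932)]  |A|=1303.437
7. ⊥bis P0·P6 via (63.905,34.11): [(54.1667, 18.6213) (51.5509, 0) (100, 0) (100, 37.1932)]  |A|=1303.437
8. ⊥bis P0·P7 via (83.35,35.64): [(89.7178, 33.0268) (54.1667, 18.6213) (51.5509, 0) (100, 0) (100, 28.8073)]  |A|=1260.3245
9. ⊥bis P0·P8 via (73.19,21.025): [(89.7178, 33.0268) (74.7848, 26.9759) (67.5553, 0) (100, 0) (100, 28.8073)]  |A|=863.4162
10. ⊥bis P0·P9 via (81.795,28.345): [(80.3063, 29.2132) (74.7848, 26.9759) (67.5553, 0) (100, 0) (100, 17.7282)]  |A|=714.8589
11. canonical 5-gon: [(80.3063, 29.2132) (74.7848, 26.9759) (67.5553, 0) (100, 0) (100, 17.7282)]
12. shoelace: 714.8589

Area of P0's cell: 714.8589 (5 vertices)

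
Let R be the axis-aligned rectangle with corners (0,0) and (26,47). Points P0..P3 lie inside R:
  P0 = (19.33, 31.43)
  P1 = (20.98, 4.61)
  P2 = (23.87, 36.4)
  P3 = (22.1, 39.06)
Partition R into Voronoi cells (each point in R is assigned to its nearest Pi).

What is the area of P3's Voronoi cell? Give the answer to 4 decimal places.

1. box [0,26]×[0,47]: [(0, 0) (26, 0) (26, 47) (0, 47)]
2. ⊥bis P3·P0 via (20.715,35.245): [(0, 42.7654) (26, 33.3263) (26, 47) (0, 47)]  |A|=232.8077
3. ⊥bis P3·P1 via (21.54,21.835): [(0, 42.7654) (26, 33.3263) (26, 47) (0, 47)]  |A|=232.8077
4. ⊥bis P3·P2 via (22.985,37.73): [(0, 42.7654) (19.7675, 35.589) (26, 39.7362) (26, 47) (0, 47)]  |A|=212.8327
5. canonical 5-gon: [(0, 42.7654) (19.7675, 35.589) (26, 39.7362) (26, 47) (0, 47)]
6. shoelace: 212.8327

Area of P3's cell: 212.8327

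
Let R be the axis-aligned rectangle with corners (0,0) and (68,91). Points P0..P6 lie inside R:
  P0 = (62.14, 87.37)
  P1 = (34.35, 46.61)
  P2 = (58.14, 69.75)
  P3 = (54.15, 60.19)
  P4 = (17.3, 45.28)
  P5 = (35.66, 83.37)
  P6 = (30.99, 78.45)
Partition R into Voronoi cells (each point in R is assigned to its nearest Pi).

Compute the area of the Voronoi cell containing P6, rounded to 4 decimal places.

1. box [0,68]×[0,91]: [(0, 0) (68, 0) (68, 91) (0, 91)]
2. ⊥bis P6·P0 via (46.565,82.91): [(0, 0) (68, 0) (68, 8.0557) (44.2484, 91) (0, 91)]  |A|=5202.9693
3. ⊥bis P6·P1 via (32.67,62.53): [(0, 59.0824) (51.8222, 64.5511) (44.2484, 91) (0, 91)]  |A|=1412.1804
4. ⊥bis P6·P2 via (44.565,74.1): [(0, 59.0824) (41.144, 63.4242) (46.9534, 81.5535) (44.2484, 91) (0, 91)]  |A|=1318.6599
5. ⊥bis P6·P3 via (42.57,69.32): [(0, 59.0824) (37.6292, 63.0533) (43.3505, 70.31) (46.9534, 81.5535) (44.2484, 91) (0, 91)]  |A|=1306.9679
6. ⊥bis P6·P4 via (24.145,61.865): [(0, 71.8302) (24.5977, 61.6782) (37.6292, 63.0533) (43.3505, 70.31) (46.9534, 81.5535) (44.2484, 91) (0, 91)]  |A|=1150.1849
7. ⊥bis P6·P5 via (33.325,80.91): [(0, 71.8302) (24.5977, 61.6782) (37.6292, 63.0533) (43.3505, 70.31) (43.6168, 71.1411) (22.6949, 91) (0, 91)]  |A|=906.3278
8. canonical 7-gon: [(0, 71.8302) (24.5977, 61.6782) (37.6292, 63.0533) (43.3505, 70.31) (43.6168, 71.1411) (22.6949, 91) (0, 91)]
9. shoelace: 906.3278

Area of P6's cell: 906.3278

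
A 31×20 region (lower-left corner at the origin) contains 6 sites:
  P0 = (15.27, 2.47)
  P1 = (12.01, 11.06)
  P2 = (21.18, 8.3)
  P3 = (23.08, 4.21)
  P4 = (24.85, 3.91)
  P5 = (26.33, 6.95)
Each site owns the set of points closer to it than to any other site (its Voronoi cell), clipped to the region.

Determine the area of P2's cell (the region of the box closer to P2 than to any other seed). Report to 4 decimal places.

1. box [0,31]×[0,20]: [(0, 0) (31, 0) (31, 20) (0, 20)]
2. ⊥bis P2·P0 via (18.225,5.385): [(23.5371, 0) (31, 0) (31, 20) (3.8078, 20)]  |A|=346.5506
3. ⊥bis P2·P1 via (16.595,9.68): [(15.9856, 7.6552) (23.5371, 0) (31, 0) (31, 20) (19.7011, 20)]  |A|=248.4506
4. ⊥bis P2·P3 via (22.13,6.255): [(15.9856, 7.6552) (18.8636, 4.7376) (31, 10.3755) (31, 20) (19.7011, 20)]  |A|=167.8117
5. ⊥bis P2·P4 via (23.015,6.105): [(15.9856, 7.6552) (18.8636, 4.7376) (24.5257, 7.3679) (31, 12.7804) (31, 20) (19.7011, 20)]  |A|=160.0268
6. ⊥bis P2·P5 via (23.755,7.625): [(15.9856, 7.6552) (18.8636, 4.7376) (23.5714, 6.9246) (26.9989, 20) (19.7011, 20)]  |A|=105.9058
7. canonical 5-gon: [(15.9856, 7.6552) (18.8636, 4.7376) (23.5714, 6.9246) (26.9989, 20) (19.7011, 20)]
8. shoelace: 105.9058

Area of P2's cell: 105.9058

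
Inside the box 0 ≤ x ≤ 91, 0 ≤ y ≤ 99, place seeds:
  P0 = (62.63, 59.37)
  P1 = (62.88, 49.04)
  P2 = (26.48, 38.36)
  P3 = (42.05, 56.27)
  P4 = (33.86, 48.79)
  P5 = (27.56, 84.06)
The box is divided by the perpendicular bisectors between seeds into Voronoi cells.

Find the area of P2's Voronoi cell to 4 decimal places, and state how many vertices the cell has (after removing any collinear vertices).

Area of P2's cell: 2447.7282 (5 vertices)

1. box [0,91]×[0,99]: [(0, 0) (91, 0) (91, 99) (0, 99)]
2. ⊥bis P2·P0 via (44.555,48.865): [(0, 0) (72.9548, 0) (15.4171, 99) (0, 99)]  |A|=4374.4085
3. ⊥bis P2·P1 via (44.68,43.7): [(0, 0) (57.5019, 0) (41.7469, 53.6966) (15.4171, 99) (0, 99)]  |A|=3959.5231
4. ⊥bis P2·P3 via (34.265,47.315): [(0, 77.1032) (0, 0) (57.5019, 0) (46.8224, 36.3983)]  |A|=2851.5613
5. ⊥bis P2·P4 via (30.17,43.575): [(0, 64.9225) (0, 0) (57.5019, 0) (48.5279, 30.5854)]  |A|=2454.6362
6. ⊥bis P2·P5 via (27.02,61.21): [(4.4945, 61.7423) (0, 61.8485) (0, 0) (57.5019, 0) (48.5279, 30.5854)]  |A|=2447.7282
7. canonical 5-gon: [(4.4945, 61.7423) (0, 61.8485) (0, 0) (57.5019, 0) (48.5279, 30.5854)]
8. shoelace: 2447.7282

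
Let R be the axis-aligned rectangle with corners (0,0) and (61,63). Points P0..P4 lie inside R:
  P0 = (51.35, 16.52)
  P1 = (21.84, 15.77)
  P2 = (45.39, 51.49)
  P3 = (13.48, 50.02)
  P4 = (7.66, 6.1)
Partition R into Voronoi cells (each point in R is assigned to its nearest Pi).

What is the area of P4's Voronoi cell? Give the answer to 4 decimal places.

1. box [0,61]×[0,63]: [(0, 0) (61, 0) (61, 63) (0, 63)]
2. ⊥bis P4·P0 via (29.505,11.31): [(0, 0) (32.2024, 0) (17.177, 63) (0, 63)]  |A|=1555.452
3. ⊥bis P4·P1 via (14.75,10.935): [(0, 32.5643) (0, 0) (22.2071, 0)]  |A|=361.5787
4. ⊥bis P4·P2 via (26.525,28.795): [(0, 32.5643) (0, 0) (22.2071, 0)]  |A|=361.5787
5. ⊥bis P4·P3 via (10.57,28.06): [(2.3267, 29.1523) (0, 29.4607) (0, 0) (22.2071, 0)]  |A|=357.968
6. canonical 4-gon: [(2.3267, 29.1523) (0, 29.4607) (0, 0) (22.2071, 0)]
7. shoelace: 357.968

Area of P4's cell: 357.9680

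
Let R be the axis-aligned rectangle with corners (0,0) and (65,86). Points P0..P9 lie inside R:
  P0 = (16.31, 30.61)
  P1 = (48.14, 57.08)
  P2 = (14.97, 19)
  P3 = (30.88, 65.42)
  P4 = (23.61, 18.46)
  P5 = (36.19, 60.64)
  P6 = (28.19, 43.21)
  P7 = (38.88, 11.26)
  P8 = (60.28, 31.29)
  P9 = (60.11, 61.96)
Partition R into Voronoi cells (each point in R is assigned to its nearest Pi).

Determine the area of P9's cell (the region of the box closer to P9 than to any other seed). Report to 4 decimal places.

1. box [0,65]×[0,86]: [(0, 0) (65, 0) (65, 86) (0, 86)]
2. ⊥bis P9·P0 via (38.21,46.285): [(65, 8.8559) (65, 86) (9.7839, 86)]  |A|=2129.7997
3. ⊥bis P9·P1 via (54.125,59.52): [(65, 32.8451) (65, 86) (43.3295, 86)]  |A|=575.9477
4. ⊥bis P9·P2 via (37.54,40.48): [(65, 32.8451) (65, 86) (43.3295, 86)]  |A|=575.9477
5. ⊥bis P9·P3 via (45.495,63.69): [(47.0544, 76.8634) (65, 32.8451) (65, 86) (48.1359, 86)]  |A|=553.9906
6. ⊥bis P9·P4 via (41.86,40.21): [(47.0544, 76.8634) (65, 32.8451) (65, 86) (48.1359, 86)]  |A|=553.9906
7. ⊥bis P9·P5 via (48.15,61.3): [(47.2159, 78.2278) (47.3282, 76.1916) (65, 32.8451) (65, 86) (48.1359, 86)]  |A|=553.7496
8. ⊥bis P9·P6 via (44.15,52.585): [(47.2159, 78.2278) (47.3282, 76.1916) (65, 32.8451) (65, 86) (48.1359, 86)]  |A|=553.7496
9. ⊥bis P9·P7 via (49.495,36.61): [(47.2159, 78.2278) (47.3282, 76.1916) (65, 32.8451) (65, 86) (48.1359, 86)]  |A|=553.7496
10. ⊥bis P9·P8 via (60.195,46.625): [(47.2159, 78.2278) (47.3282, 76.1916) (59.3839, 46.6205) (65, 46.6516) (65, 86) (48.1359, 86)]  |A|=514.9803
11. canonical 6-gon: [(47.2159, 78.2278) (47.3282, 76.1916) (59.3839, 46.6205) (65, 46.6516) (65, 86) (48.1359, 86)]
12. shoelace: 514.9803

Area of P9's cell: 514.9803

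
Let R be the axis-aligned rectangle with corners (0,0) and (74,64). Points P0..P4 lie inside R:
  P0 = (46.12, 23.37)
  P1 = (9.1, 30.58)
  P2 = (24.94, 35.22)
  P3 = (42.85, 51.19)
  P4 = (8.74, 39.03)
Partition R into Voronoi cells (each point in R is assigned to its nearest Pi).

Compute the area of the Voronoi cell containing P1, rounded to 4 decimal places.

1. box [0,74]×[0,64]: [(0, 0) (74, 0) (74, 64) (0, 64)]
2. ⊥bis P1·P0 via (27.61,26.975): [(0, 0) (22.3564, 0) (34.821, 64) (0, 64)]  |A|=1829.6747
3. ⊥bis P1·P2 via (17.02,32.9): [(0, 0) (22.3564, 0) (24.074, 8.8192) (7.9099, 64) (0, 64)]  |A|=1087.187
4. ⊥bis P1·P3 via (25.975,40.885): [(0, 0) (22.3564, 0) (24.074, 8.8192) (7.9099, 64) (0, 64)]  |A|=1087.187
5. ⊥bis P1·P4 via (8.92,34.805): [(0, 34.425) (0, 0) (22.3564, 0) (24.074, 8.8192) (16.369, 35.1224)]  |A|=730.9205
6. canonical 5-gon: [(0, 34.425) (0, 0) (22.3564, 0) (24.074, 8.8192) (16.369, 35.1224)]
7. shoelace: 730.9205

Area of P1's cell: 730.9205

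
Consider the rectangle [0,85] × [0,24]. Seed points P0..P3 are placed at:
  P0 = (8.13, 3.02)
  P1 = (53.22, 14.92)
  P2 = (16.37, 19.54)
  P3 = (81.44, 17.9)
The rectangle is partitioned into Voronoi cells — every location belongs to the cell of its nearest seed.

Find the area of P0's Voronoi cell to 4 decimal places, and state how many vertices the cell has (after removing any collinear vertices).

Area of P0's cell: 302.1982 (4 vertices)

1. box [0,85]×[0,24]: [(0, 0) (85, 0) (85, 24) (0, 24)]
2. ⊥bis P0·P1 via (30.675,8.97): [(0, 0) (33.0423, 0) (26.7083, 24) (0, 24)]  |A|=717.008
3. ⊥bis P0·P2 via (12.25,11.28): [(0, 17.3902) (0, 0) (33.0423, 0) (32.7661, 1.0468)]  |A|=302.1982
4. ⊥bis P0·P3 via (44.785,10.46): [(0, 17.3902) (0, 0) (33.0423, 0) (32.7661, 1.0468)]  |A|=302.1982
5. canonical 4-gon: [(0, 17.3902) (0, 0) (33.0423, 0) (32.7661, 1.0468)]
6. shoelace: 302.1982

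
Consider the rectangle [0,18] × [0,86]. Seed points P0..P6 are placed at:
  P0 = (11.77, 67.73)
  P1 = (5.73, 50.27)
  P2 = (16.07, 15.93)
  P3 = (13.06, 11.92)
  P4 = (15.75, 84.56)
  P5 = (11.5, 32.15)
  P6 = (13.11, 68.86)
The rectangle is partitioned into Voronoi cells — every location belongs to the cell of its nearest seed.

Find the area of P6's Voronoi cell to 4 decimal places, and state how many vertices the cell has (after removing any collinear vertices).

1. box [0,18]×[0,86]: [(0, 0) (18, 0) (18, 86) (0, 86)]
2. ⊥bis P6·P0 via (12.44,68.295): [(0, 83.0469) (18, 61.7017) (18, 86) (0, 86)]  |A|=245.2627
3. ⊥bis P6·P1 via (9.42,59.565): [(0, 83.0469) (18, 61.7017) (18, 86) (0, 86)]  |A|=245.2627
4. ⊥bis P6·P2 via (14.59,42.395): [(0, 83.0469) (18, 61.7017) (18, 86) (0, 86)]  |A|=245.2627
5. ⊥bis P6·P3 via (13.085,40.39): [(0, 83.0469) (18, 61.7017) (18, 86) (0, 86)]  |A|=245.2627
6. ⊥bis P6·P4 via (14.43,76.71): [(3.8424, 78.4903) (18, 61.7017) (18, 76.1097)]  |A|=101.9908
7. ⊥bis P6·P5 via (12.305,50.505): [(3.8424, 78.4903) (18, 61.7017) (18, 76.1097)]  |A|=101.9908
8. canonical 3-gon: [(3.8424, 78.4903) (18, 61.7017) (18, 76.1097)]
9. shoelace: 101.9908

Area of P6's cell: 101.9908 (3 vertices)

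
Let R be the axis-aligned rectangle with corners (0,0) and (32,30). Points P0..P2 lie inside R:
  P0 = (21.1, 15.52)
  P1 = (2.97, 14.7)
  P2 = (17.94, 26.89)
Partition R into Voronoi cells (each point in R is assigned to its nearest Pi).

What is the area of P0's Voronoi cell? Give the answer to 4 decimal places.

Area of P0's cell: 432.4127

1. box [0,32]×[0,30]: [(0, 0) (32, 0) (32, 30) (0, 30)]
2. ⊥bis P0·P1 via (12.035,15.11): [(12.7184, 0) (32, 0) (32, 30) (11.3615, 30)]  |A|=598.8007
3. ⊥bis P0·P2 via (19.52,21.205): [(11.8557, 19.0749) (12.7184, 0) (32, 0) (32, 24.6735)]  |A|=432.4127
4. canonical 4-gon: [(11.8557, 19.0749) (12.7184, 0) (32, 0) (32, 24.6735)]
5. shoelace: 432.4127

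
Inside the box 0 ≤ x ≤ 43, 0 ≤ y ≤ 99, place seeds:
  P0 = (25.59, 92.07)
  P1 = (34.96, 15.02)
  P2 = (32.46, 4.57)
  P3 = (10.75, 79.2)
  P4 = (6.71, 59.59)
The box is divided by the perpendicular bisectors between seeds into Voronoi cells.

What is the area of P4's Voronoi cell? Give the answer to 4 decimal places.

Area of P4's cell: 1242.6751

1. box [0,43]×[0,99]: [(0, 0) (43, 0) (43, 99) (0, 99)]
2. ⊥bis P4·P0 via (16.15,75.83): [(0, 85.2177) (0, 0) (43, 0) (43, 60.2226)]  |A|=3126.9664
3. ⊥bis P4·P1 via (20.835,37.305): [(0, 85.2177) (0, 24.0991) (43, 51.3539) (43, 60.2226)]  |A|=1504.7269
4. ⊥bis P4·P2 via (19.585,32.08): [(0, 85.2177) (0, 24.0991) (43, 51.3539) (43, 60.2226)]  |A|=1504.7269
5. ⊥bis P4·P3 via (8.73,69.395): [(37.3715, 63.4944) (0, 71.1935) (0, 24.0991) (43, 51.3539) (43, 60.2226)]  |A|=1242.6751
6. canonical 5-gon: [(37.3715, 63.4944) (0, 71.1935) (0, 24.0991) (43, 51.3539) (43, 60.2226)]
7. shoelace: 1242.6751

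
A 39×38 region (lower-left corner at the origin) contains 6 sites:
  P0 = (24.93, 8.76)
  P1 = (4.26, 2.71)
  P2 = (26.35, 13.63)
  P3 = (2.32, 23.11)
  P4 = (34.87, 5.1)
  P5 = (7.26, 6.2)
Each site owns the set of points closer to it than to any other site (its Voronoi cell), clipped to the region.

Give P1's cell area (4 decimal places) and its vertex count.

Area of P1's cell: 51.4649 (3 vertices)

1. box [0,39]×[0,38]: [(0, 0) (39, 0) (39, 38) (0, 38)]
2. ⊥bis P1·P0 via (14.595,5.735): [(0, 0) (16.2736, 0) (5.1512, 38) (0, 38)]  |A|=407.0714
3. ⊥bis P1·P2 via (15.305,8.17): [(0, 0) (16.2736, 0) (11.8172, 15.2255) (0.5588, 38) (0, 38)]  |A|=354.7764
4. ⊥bis P1·P3 via (3.29,12.91): [(0, 12.5971) (0, 0) (16.2736, 0) (12.2456, 13.7617)]  |A|=189.1059
5. ⊥bis P1·P4 via (19.565,3.905): [(0, 12.5971) (0, 0) (16.2736, 0) (12.2456, 13.7617)]  |A|=189.1059
6. ⊥bis P1·P5 via (5.76,4.455): [(0, 9.4063) (0, 0) (10.9427, 0)]  |A|=51.4649
7. canonical 3-gon: [(0, 9.4063) (0, 0) (10.9427, 0)]
8. shoelace: 51.4649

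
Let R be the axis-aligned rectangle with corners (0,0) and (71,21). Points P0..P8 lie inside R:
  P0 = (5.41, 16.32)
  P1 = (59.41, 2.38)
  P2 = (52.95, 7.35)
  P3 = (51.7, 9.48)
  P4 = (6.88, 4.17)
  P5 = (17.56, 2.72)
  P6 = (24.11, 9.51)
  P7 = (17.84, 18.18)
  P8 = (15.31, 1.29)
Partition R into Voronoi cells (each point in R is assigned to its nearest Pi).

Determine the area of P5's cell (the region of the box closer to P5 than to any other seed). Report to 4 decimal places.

Area of P5's cell: 74.3076

1. box [0,71]×[0,21]: [(0, 0) (71, 0) (71, 21) (0, 21)]
2. ⊥bis P5·P0 via (11.485,9.52): [(0.8289, 0) (71, 0) (71, 21) (24.335, 21)]  |A|=1226.779
3. ⊥bis P5·P1 via (38.485,2.55): [(0.8289, 0) (38.4643, 0) (38.6349, 21) (24.335, 21)]  |A|=545.3203
4. ⊥bis P5·P2 via (35.255,5.035): [(0.8289, 0) (35.9137, 0) (33.1663, 21) (24.335, 21)]  |A|=461.1195
5. ⊥bis P5·P3 via (34.63,6.1): [(0.8289, 0) (35.8379, 0) (31.6797, 21) (24.335, 21)]  |A|=444.713
6. ⊥bis P5·P4 via (12.22,3.445): [(13.2601, 11.1058) (11.7523, 0) (35.8379, 0) (31.6797, 21) (24.335, 21)]  |A|=384.0562
7. ⊥bis P5·P6 via (20.835,6.115): [(14.5067, 12.2196) (13.2601, 11.1058) (11.7523, 0) (27.1741, 0)]  |A|=100.3067
8. ⊥bis P5·P7 via (17.7,10.45): [(16.3152, 10.4751) (13.1822, 10.5318) (11.7523, 0) (27.1741, 0)]  |A|=97.3109
9. ⊥bis P5·P8 via (16.435,2.005): [(16.3152, 10.4751) (13.1822, 10.5318) (12.8008, 7.7231) (17.7093, 0) (27.1741, 0)]  |A|=74.3076
10. canonical 5-gon: [(16.3152, 10.4751) (13.1822, 10.5318) (12.8008, 7.7231) (17.7093, 0) (27.1741, 0)]
11. shoelace: 74.3076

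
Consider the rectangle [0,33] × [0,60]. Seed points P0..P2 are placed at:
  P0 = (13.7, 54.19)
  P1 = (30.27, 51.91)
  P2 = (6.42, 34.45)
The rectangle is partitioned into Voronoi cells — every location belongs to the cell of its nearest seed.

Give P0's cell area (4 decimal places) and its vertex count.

1. box [0,33]×[0,60]: [(0, 0) (33, 0) (33, 60) (0, 60)]
2. ⊥bis P0·P1 via (21.985,53.05): [(0, 0) (14.6854, 0) (22.9413, 60) (0, 60)]  |A|=1128.8019
3. ⊥bis P0·P2 via (10.06,44.32): [(0, 48.0301) (20.2659, 40.5561) (22.9413, 60) (0, 60)]  |A|=344.3244
4. canonical 4-gon: [(0, 48.0301) (20.2659, 40.5561) (22.9413, 60) (0, 60)]
5. shoelace: 344.3244

Area of P0's cell: 344.3244 (4 vertices)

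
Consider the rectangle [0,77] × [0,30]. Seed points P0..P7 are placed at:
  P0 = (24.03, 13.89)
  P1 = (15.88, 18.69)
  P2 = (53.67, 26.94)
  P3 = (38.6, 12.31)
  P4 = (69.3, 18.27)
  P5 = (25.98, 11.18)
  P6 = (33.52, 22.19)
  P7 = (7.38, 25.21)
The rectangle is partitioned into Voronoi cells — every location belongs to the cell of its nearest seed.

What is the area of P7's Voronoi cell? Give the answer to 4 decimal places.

1. box [0,77]×[0,30]: [(0, 0) (77, 0) (77, 30) (0, 30)]
2. ⊥bis P7·P0 via (15.705,19.55): [(0, 0) (2.4133, 0) (22.8097, 30) (0, 30)]  |A|=378.3464
3. ⊥bis P7·P1 via (11.63,21.95): [(0, 6.7882) (17.8048, 30) (0, 30)]  |A|=206.6411
4. ⊥bis P7·P2 via (30.525,26.075): [(0, 6.7882) (17.8048, 30) (0, 30)]  |A|=206.6411
5. ⊥bis P7·P3 via (22.99,18.76): [(0, 6.7882) (17.8048, 30) (0, 30)]  |A|=206.6411
6. ⊥bis P7·P4 via (38.34,21.74): [(0, 6.7882) (17.8048, 30) (0, 30)]  |A|=206.6411
7. ⊥bis P7·P5 via (16.68,18.195): [(0, 6.7882) (17.8048, 30) (0, 30)]  |A|=206.6411
8. ⊥bis P7·P6 via (20.45,23.7): [(0, 6.7882) (17.8048, 30) (0, 30)]  |A|=206.6411
9. canonical 3-gon: [(0, 6.7882) (17.8048, 30) (0, 30)]
10. shoelace: 206.6411

Area of P7's cell: 206.6411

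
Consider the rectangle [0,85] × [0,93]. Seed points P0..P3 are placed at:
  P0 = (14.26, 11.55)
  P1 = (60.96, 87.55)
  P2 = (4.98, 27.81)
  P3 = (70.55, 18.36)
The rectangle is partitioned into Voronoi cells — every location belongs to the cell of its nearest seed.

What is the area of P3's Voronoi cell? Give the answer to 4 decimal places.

1. box [0,85]×[0,93]: [(0, 0) (85, 0) (85, 93) (0, 93)]
2. ⊥bis P3·P0 via (42.405,14.955): [(44.2143, 0) (85, 0) (85, 93) (32.9631, 93)]  |A|=4316.2541
3. ⊥bis P3·P1 via (65.755,52.955): [(38.2686, 49.1453) (44.2143, 0) (85, 0) (85, 55.6224)]  |A|=2301.8693
4. ⊥bis P3·P2 via (37.765,23.085): [(41.5871, 49.6052) (39.7528, 36.8776) (44.2143, 0) (85, 0) (85, 55.6224)]  |A|=2281.1728
5. canonical 5-gon: [(41.5871, 49.6052) (39.7528, 36.8776) (44.2143, 0) (85, 0) (85, 55.6224)]
6. shoelace: 2281.1728

Area of P3's cell: 2281.1728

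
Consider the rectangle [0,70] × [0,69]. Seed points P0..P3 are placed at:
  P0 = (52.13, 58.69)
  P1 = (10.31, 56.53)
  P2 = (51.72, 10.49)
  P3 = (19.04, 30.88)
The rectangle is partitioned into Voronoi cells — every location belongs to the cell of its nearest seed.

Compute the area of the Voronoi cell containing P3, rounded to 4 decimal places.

1. box [0,70]×[0,69]: [(0, 0) (70, 0) (70, 69) (0, 69)]
2. ⊥bis P3·P0 via (35.585,44.785): [(0, 0) (70, 0) (70, 3.836) (15.2339, 69) (0, 69)]  |A|=3045.609
3. ⊥bis P3·P1 via (14.675,43.705): [(0, 38.7104) (0, 0) (70, 0) (70, 3.836) (31.64, 49.479)]  |A|=2417.7375
4. ⊥bis P3·P2 via (35.38,20.685): [(0, 38.7104) (0, 0) (22.474, 0) (44.0973, 34.6566) (31.64, 49.479)]  |A|=1544.5125
5. canonical 5-gon: [(0, 38.7104) (0, 0) (22.474, 0) (44.0973, 34.6566) (31.64, 49.479)]
6. shoelace: 1544.5125

Area of P3's cell: 1544.5125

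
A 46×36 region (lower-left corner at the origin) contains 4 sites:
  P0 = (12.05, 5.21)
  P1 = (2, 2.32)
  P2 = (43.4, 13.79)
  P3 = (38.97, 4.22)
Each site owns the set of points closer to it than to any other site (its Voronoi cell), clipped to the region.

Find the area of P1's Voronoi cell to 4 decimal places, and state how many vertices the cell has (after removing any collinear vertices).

1. box [0,46]×[0,36]: [(0, 0) (46, 0) (46, 36) (0, 36)]
2. ⊥bis P1·P0 via (7.025,3.765): [(0, 28.1945) (0, 0) (8.1077, 0)]  |A|=114.2959
3. ⊥bis P1·P2 via (22.7,8.055): [(0, 28.1945) (0, 0) (8.1077, 0)]  |A|=114.2959
4. ⊥bis P1·P3 via (20.485,3.27): [(0, 28.1945) (0, 0) (8.1077, 0)]  |A|=114.2959
5. canonical 3-gon: [(0, 28.1945) (0, 0) (8.1077, 0)]
6. shoelace: 114.2959

Area of P1's cell: 114.2959 (3 vertices)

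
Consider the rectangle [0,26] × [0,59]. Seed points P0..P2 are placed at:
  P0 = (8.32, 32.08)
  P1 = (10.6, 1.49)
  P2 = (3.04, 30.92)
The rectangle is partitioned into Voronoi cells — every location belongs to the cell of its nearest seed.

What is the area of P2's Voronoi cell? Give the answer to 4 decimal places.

Area of P2's cell: 191.3727

1. box [0,26]×[0,59]: [(0, 0) (26, 0) (26, 59) (0, 59)]
2. ⊥bis P2·P0 via (5.68,31.5): [(0, 57.3538) (0, 0) (12.6005, 0)]  |A|=361.3419
3. ⊥bis P2·P1 via (6.82,16.205): [(8.9217, 16.7449) (0, 57.3538) (0, 14.4531)]  |A|=191.3727
4. canonical 3-gon: [(8.9217, 16.7449) (0, 57.3538) (0, 14.4531)]
5. shoelace: 191.3727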